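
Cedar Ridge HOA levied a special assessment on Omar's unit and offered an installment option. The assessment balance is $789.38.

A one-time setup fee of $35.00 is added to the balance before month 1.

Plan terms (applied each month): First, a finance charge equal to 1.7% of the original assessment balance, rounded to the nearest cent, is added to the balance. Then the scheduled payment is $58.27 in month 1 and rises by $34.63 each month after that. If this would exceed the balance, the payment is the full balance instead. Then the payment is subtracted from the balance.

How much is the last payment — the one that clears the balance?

$49.25

# | Opening | Interest | Payment | End bal
1 | $824.38 | $13.42 | $58.27 | $779.53
2 | $779.53 | $13.42 | $92.90 | $700.05
3 | $700.05 | $13.42 | $127.53 | $585.94
4 | $585.94 | $13.42 | $162.16 | $437.20
5 | $437.20 | $13.42 | $196.79 | $253.83
6 | $253.83 | $13.42 | $231.42 | $35.83
7 | $35.83 | $13.42 | $49.25 | $0.00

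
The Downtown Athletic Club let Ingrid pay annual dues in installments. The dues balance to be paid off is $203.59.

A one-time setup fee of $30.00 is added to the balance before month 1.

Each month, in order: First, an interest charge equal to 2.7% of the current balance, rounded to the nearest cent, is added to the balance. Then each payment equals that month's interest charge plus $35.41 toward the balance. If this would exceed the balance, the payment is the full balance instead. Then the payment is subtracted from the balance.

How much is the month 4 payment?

$38.85

Month 1: opening $233.59; interest $6.31 → $239.90; payment $41.72; balance $198.18
Month 2: opening $198.18; interest $5.35 → $203.53; payment $40.76; balance $162.77
Month 3: opening $162.77; interest $4.39 → $167.16; payment $39.80; balance $127.36
Month 4: opening $127.36; interest $3.44 → $130.80; payment $38.85; balance $91.95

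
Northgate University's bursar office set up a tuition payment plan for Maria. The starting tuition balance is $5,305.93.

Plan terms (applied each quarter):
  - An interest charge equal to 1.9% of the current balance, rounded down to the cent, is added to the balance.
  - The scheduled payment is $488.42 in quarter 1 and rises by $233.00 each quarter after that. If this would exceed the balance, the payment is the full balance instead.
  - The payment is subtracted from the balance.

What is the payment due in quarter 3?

Quarter 1: opening $5,305.93; interest $100.81 → $5,406.74; payment $488.42; balance $4,918.32
Quarter 2: opening $4,918.32; interest $93.44 → $5,011.76; payment $721.42; balance $4,290.34
Quarter 3: opening $4,290.34; interest $81.51 → $4,371.85; payment $954.42; balance $3,417.43

$954.42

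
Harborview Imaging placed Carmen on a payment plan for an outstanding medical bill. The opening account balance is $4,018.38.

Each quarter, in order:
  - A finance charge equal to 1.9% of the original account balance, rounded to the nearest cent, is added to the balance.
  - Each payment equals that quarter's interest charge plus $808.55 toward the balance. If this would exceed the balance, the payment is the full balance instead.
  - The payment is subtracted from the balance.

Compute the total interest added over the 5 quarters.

$381.75

Quarter 1: opening $4,018.38; interest $76.35 → $4,094.73; payment $884.90; balance $3,209.83
Quarter 2: opening $3,209.83; interest $76.35 → $3,286.18; payment $884.90; balance $2,401.28
Quarter 3: opening $2,401.28; interest $76.35 → $2,477.63; payment $884.90; balance $1,592.73
Quarter 4: opening $1,592.73; interest $76.35 → $1,669.08; payment $884.90; balance $784.18
Quarter 5: opening $784.18; interest $76.35 → $860.53; payment $860.53; balance $0.00
Total interest: $76.35 + $76.35 + $76.35 + $76.35 + $76.35 = $381.75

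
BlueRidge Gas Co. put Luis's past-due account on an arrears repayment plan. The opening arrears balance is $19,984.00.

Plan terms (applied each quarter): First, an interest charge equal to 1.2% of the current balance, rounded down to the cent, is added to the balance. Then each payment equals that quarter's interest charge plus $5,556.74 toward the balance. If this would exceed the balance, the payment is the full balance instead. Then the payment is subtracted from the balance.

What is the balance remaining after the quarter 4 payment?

$0.00

Quarter 1: $19,984.00 +$239.80 interest = $20,223.80; pay $5,796.54 → $14,427.26
Quarter 2: $14,427.26 +$173.12 interest = $14,600.38; pay $5,729.86 → $8,870.52
Quarter 3: $8,870.52 +$106.44 interest = $8,976.96; pay $5,663.18 → $3,313.78
Quarter 4: $3,313.78 +$39.76 interest = $3,353.54; pay $3,353.54 → $0.00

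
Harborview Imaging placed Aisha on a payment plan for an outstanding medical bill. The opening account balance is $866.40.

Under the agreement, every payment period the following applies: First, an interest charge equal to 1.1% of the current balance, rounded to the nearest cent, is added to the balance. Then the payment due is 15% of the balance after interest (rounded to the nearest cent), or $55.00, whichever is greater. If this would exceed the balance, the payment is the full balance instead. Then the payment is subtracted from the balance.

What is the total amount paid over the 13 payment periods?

$921.72

Payment period 1: opening $866.40; interest $9.53 → $875.93; payment $131.39; balance $744.54
Payment period 2: opening $744.54; interest $8.19 → $752.73; payment $112.91; balance $639.82
Payment period 3: opening $639.82; interest $7.04 → $646.86; payment $97.03; balance $549.83
Payment period 4: opening $549.83; interest $6.05 → $555.88; payment $83.38; balance $472.50
Payment period 5: opening $472.50; interest $5.20 → $477.70; payment $71.66; balance $406.04
Payment period 6: opening $406.04; interest $4.47 → $410.51; payment $61.58; balance $348.93
Payment period 7: opening $348.93; interest $3.84 → $352.77; payment $55.00; balance $297.77
Payment period 8: opening $297.77; interest $3.28 → $301.05; payment $55.00; balance $246.05
Payment period 9: opening $246.05; interest $2.71 → $248.76; payment $55.00; balance $193.76
Payment period 10: opening $193.76; interest $2.13 → $195.89; payment $55.00; balance $140.89
Payment period 11: opening $140.89; interest $1.55 → $142.44; payment $55.00; balance $87.44
Payment period 12: opening $87.44; interest $0.96 → $88.40; payment $55.00; balance $33.40
Payment period 13: opening $33.40; interest $0.37 → $33.77; payment $33.77; balance $0.00
Total paid: $921.72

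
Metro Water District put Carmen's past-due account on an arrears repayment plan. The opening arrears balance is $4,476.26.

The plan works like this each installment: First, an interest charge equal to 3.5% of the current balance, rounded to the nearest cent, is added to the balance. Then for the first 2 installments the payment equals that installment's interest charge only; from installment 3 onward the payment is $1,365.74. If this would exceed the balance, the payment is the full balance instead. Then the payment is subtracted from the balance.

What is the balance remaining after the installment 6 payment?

$0.00

# | Opening | Interest | Payment | End bal
1 | $4,476.26 | $156.67 | $156.67 | $4,476.26
2 | $4,476.26 | $156.67 | $156.67 | $4,476.26
3 | $4,476.26 | $156.67 | $1,365.74 | $3,267.19
4 | $3,267.19 | $114.35 | $1,365.74 | $2,015.80
5 | $2,015.80 | $70.55 | $1,365.74 | $720.61
6 | $720.61 | $25.22 | $745.83 | $0.00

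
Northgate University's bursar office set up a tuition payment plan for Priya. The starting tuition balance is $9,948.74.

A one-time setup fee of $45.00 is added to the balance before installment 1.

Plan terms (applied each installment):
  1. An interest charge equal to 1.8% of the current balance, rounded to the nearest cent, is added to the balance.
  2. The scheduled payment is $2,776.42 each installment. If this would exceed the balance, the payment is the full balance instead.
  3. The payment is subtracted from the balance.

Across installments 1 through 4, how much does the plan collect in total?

$10,429.49

Installment 1: $9,993.74 +$179.89 interest = $10,173.63; pay $2,776.42 → $7,397.21
Installment 2: $7,397.21 +$133.15 interest = $7,530.36; pay $2,776.42 → $4,753.94
Installment 3: $4,753.94 +$85.57 interest = $4,839.51; pay $2,776.42 → $2,063.09
Installment 4: $2,063.09 +$37.14 interest = $2,100.23; pay $2,100.23 → $0.00
Total paid: $10,429.49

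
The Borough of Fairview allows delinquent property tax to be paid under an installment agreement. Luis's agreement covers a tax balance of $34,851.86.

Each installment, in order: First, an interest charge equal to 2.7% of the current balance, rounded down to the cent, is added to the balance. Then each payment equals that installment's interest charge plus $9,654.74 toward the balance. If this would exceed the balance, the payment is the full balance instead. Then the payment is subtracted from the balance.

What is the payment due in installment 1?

$10,595.74

Installment 1: opening $34,851.86; interest $941.00 → $35,792.86; payment $10,595.74; balance $25,197.12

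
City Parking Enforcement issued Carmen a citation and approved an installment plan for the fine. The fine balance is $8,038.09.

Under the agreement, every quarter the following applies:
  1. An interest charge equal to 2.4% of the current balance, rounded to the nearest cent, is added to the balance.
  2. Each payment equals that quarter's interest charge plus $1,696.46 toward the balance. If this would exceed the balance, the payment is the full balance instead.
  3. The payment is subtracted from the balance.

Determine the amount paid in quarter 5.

$1,282.30

Quarter 1: opening $8,038.09; interest $192.91 → $8,231.00; payment $1,889.37; balance $6,341.63
Quarter 2: opening $6,341.63; interest $152.20 → $6,493.83; payment $1,848.66; balance $4,645.17
Quarter 3: opening $4,645.17; interest $111.48 → $4,756.65; payment $1,807.94; balance $2,948.71
Quarter 4: opening $2,948.71; interest $70.77 → $3,019.48; payment $1,767.23; balance $1,252.25
Quarter 5: opening $1,252.25; interest $30.05 → $1,282.30; payment $1,282.30; balance $0.00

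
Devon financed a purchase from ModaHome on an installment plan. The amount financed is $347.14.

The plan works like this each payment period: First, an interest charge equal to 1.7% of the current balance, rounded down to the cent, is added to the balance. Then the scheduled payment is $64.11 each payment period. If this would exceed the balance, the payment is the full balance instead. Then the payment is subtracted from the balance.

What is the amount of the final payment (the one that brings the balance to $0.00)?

$46.80

# | Opening | Interest | Payment | End bal
1 | $347.14 | $5.90 | $64.11 | $288.93
2 | $288.93 | $4.91 | $64.11 | $229.73
3 | $229.73 | $3.90 | $64.11 | $169.52
4 | $169.52 | $2.88 | $64.11 | $108.29
5 | $108.29 | $1.84 | $64.11 | $46.02
6 | $46.02 | $0.78 | $46.80 | $0.00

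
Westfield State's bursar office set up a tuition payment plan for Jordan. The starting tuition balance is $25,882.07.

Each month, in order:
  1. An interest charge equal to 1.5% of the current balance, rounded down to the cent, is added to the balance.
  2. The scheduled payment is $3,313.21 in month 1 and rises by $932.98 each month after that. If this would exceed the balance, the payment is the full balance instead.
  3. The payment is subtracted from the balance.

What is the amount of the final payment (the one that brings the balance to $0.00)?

$1,361.08

Month 1: opening $25,882.07; interest $388.23 → $26,270.30; payment $3,313.21; balance $22,957.09
Month 2: opening $22,957.09; interest $344.35 → $23,301.44; payment $4,246.19; balance $19,055.25
Month 3: opening $19,055.25; interest $285.82 → $19,341.07; payment $5,179.17; balance $14,161.90
Month 4: opening $14,161.90; interest $212.42 → $14,374.32; payment $6,112.15; balance $8,262.17
Month 5: opening $8,262.17; interest $123.93 → $8,386.10; payment $7,045.13; balance $1,340.97
Month 6: opening $1,340.97; interest $20.11 → $1,361.08; payment $1,361.08; balance $0.00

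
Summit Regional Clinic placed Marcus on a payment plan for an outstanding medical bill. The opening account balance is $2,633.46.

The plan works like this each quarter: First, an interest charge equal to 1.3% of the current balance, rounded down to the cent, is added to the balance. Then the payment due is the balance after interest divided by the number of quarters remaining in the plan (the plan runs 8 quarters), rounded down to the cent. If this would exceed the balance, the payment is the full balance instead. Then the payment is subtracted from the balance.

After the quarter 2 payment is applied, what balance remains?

$2,026.78

Quarter 1: opening $2,633.46; interest $34.23 → $2,667.69; payment $333.46; balance $2,334.23
Quarter 2: opening $2,334.23; interest $30.34 → $2,364.57; payment $337.79; balance $2,026.78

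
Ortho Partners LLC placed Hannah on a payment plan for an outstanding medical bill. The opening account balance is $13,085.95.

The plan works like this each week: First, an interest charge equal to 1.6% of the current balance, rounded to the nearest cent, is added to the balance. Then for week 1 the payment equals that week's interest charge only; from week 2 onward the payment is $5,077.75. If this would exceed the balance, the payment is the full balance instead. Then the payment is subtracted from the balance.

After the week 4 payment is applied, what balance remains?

# | Opening | Interest | Payment | End bal
1 | $13,085.95 | $209.38 | $209.38 | $13,085.95
2 | $13,085.95 | $209.38 | $5,077.75 | $8,217.58
3 | $8,217.58 | $131.48 | $5,077.75 | $3,271.31
4 | $3,271.31 | $52.34 | $3,323.65 | $0.00

$0.00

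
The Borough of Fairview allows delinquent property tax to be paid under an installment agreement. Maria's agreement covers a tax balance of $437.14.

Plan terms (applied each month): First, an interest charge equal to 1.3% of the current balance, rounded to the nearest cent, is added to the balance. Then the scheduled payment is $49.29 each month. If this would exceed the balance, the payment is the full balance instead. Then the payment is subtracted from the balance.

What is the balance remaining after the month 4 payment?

Month 1: opening $437.14; interest $5.68 → $442.82; payment $49.29; balance $393.53
Month 2: opening $393.53; interest $5.12 → $398.65; payment $49.29; balance $349.36
Month 3: opening $349.36; interest $4.54 → $353.90; payment $49.29; balance $304.61
Month 4: opening $304.61; interest $3.96 → $308.57; payment $49.29; balance $259.28

$259.28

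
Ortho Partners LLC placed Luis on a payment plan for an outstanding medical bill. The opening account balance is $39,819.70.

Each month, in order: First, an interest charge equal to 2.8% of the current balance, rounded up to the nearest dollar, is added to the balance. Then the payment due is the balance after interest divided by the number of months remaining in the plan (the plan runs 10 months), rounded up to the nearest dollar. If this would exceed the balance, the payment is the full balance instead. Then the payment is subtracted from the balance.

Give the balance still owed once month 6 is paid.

Month 1: opening $39,819.70; interest $1,115.00 → $40,934.70; payment $4,094.00; balance $36,840.70
Month 2: opening $36,840.70; interest $1,032.00 → $37,872.70; payment $4,209.00; balance $33,663.70
Month 3: opening $33,663.70; interest $943.00 → $34,606.70; payment $4,326.00; balance $30,280.70
Month 4: opening $30,280.70; interest $848.00 → $31,128.70; payment $4,447.00; balance $26,681.70
Month 5: opening $26,681.70; interest $748.00 → $27,429.70; payment $4,572.00; balance $22,857.70
Month 6: opening $22,857.70; interest $641.00 → $23,498.70; payment $4,700.00; balance $18,798.70

$18,798.70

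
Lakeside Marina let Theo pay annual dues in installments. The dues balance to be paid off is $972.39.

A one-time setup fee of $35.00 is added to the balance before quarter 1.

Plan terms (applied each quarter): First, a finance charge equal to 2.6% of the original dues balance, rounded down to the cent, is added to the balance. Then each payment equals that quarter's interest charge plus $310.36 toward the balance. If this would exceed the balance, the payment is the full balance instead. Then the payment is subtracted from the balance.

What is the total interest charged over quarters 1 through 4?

Quarter 1: $1,007.39 +$25.28 interest = $1,032.67; pay $335.64 → $697.03
Quarter 2: $697.03 +$25.28 interest = $722.31; pay $335.64 → $386.67
Quarter 3: $386.67 +$25.28 interest = $411.95; pay $335.64 → $76.31
Quarter 4: $76.31 +$25.28 interest = $101.59; pay $101.59 → $0.00
Total interest: $25.28 + $25.28 + $25.28 + $25.28 = $101.12

$101.12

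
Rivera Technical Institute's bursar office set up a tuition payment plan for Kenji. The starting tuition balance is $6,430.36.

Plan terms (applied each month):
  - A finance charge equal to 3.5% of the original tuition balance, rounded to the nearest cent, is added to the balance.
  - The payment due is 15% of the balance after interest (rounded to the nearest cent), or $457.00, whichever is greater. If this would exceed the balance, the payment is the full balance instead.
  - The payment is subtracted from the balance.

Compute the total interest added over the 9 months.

$2,025.54

Month 1: opening $6,430.36; interest $225.06 → $6,655.42; payment $998.31; balance $5,657.11
Month 2: opening $5,657.11; interest $225.06 → $5,882.17; payment $882.33; balance $4,999.84
Month 3: opening $4,999.84; interest $225.06 → $5,224.90; payment $783.74; balance $4,441.16
Month 4: opening $4,441.16; interest $225.06 → $4,666.22; payment $699.93; balance $3,966.29
Month 5: opening $3,966.29; interest $225.06 → $4,191.35; payment $628.70; balance $3,562.65
Month 6: opening $3,562.65; interest $225.06 → $3,787.71; payment $568.16; balance $3,219.55
Month 7: opening $3,219.55; interest $225.06 → $3,444.61; payment $516.69; balance $2,927.92
Month 8: opening $2,927.92; interest $225.06 → $3,152.98; payment $472.95; balance $2,680.03
Month 9: opening $2,680.03; interest $225.06 → $2,905.09; payment $457.00; balance $2,448.09
Total interest: $225.06 + $225.06 + $225.06 + $225.06 + $225.06 + $225.06 + $225.06 + $225.06 + $225.06 = $2,025.54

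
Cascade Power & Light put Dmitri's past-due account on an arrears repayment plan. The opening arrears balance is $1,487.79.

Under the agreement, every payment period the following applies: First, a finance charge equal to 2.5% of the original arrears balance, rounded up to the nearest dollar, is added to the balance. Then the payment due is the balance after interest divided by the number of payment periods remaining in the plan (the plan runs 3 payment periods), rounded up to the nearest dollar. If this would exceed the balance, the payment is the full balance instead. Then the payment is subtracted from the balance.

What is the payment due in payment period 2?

Payment period 1: opening $1,487.79; interest $38.00 → $1,525.79; payment $509.00; balance $1,016.79
Payment period 2: opening $1,016.79; interest $38.00 → $1,054.79; payment $528.00; balance $526.79

$528.00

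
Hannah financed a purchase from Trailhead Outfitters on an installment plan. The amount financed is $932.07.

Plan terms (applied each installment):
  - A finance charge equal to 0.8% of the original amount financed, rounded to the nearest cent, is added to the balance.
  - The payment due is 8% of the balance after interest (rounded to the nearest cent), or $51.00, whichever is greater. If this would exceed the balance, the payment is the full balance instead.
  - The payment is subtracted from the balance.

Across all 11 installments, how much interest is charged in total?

Installment 1: opening $932.07; interest $7.46 → $939.53; payment $75.16; balance $864.37
Installment 2: opening $864.37; interest $7.46 → $871.83; payment $69.75; balance $802.08
Installment 3: opening $802.08; interest $7.46 → $809.54; payment $64.76; balance $744.78
Installment 4: opening $744.78; interest $7.46 → $752.24; payment $60.18; balance $692.06
Installment 5: opening $692.06; interest $7.46 → $699.52; payment $55.96; balance $643.56
Installment 6: opening $643.56; interest $7.46 → $651.02; payment $52.08; balance $598.94
Installment 7: opening $598.94; interest $7.46 → $606.40; payment $51.00; balance $555.40
Installment 8: opening $555.40; interest $7.46 → $562.86; payment $51.00; balance $511.86
Installment 9: opening $511.86; interest $7.46 → $519.32; payment $51.00; balance $468.32
Installment 10: opening $468.32; interest $7.46 → $475.78; payment $51.00; balance $424.78
Installment 11: opening $424.78; interest $7.46 → $432.24; payment $51.00; balance $381.24
Total interest: $7.46 + $7.46 + $7.46 + $7.46 + $7.46 + $7.46 + $7.46 + $7.46 + $7.46 + $7.46 + $7.46 = $82.06

$82.06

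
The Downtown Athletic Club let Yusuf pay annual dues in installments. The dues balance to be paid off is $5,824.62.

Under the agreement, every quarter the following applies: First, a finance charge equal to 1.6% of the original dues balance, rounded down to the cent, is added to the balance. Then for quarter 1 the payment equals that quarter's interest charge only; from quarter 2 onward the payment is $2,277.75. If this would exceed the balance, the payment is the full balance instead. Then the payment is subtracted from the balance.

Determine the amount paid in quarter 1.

Quarter 1: opening $5,824.62; interest $93.19 → $5,917.81; payment $93.19; balance $5,824.62

$93.19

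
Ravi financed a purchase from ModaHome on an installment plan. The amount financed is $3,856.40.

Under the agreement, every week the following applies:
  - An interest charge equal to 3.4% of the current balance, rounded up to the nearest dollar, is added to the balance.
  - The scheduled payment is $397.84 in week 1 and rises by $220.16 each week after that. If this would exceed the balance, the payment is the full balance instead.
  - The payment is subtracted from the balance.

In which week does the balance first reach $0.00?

6

# | Opening | Interest | Payment | End bal
1 | $3,856.40 | $132.00 | $397.84 | $3,590.56
2 | $3,590.56 | $123.00 | $618.00 | $3,095.56
3 | $3,095.56 | $106.00 | $838.16 | $2,363.40
4 | $2,363.40 | $81.00 | $1,058.32 | $1,386.08
5 | $1,386.08 | $48.00 | $1,278.48 | $155.60
6 | $155.60 | $6.00 | $161.60 | $0.00
Balance reaches $0.00 in week 6.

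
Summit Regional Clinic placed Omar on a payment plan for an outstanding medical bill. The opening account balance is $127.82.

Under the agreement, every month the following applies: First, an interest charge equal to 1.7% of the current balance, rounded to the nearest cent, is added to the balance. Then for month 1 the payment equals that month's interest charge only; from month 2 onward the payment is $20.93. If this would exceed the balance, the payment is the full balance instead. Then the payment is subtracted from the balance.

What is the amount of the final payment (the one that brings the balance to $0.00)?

$10.55

# | Opening | Interest | Payment | End bal
1 | $127.82 | $2.17 | $2.17 | $127.82
2 | $127.82 | $2.17 | $20.93 | $109.06
3 | $109.06 | $1.85 | $20.93 | $89.98
4 | $89.98 | $1.53 | $20.93 | $70.58
5 | $70.58 | $1.20 | $20.93 | $50.85
6 | $50.85 | $0.86 | $20.93 | $30.78
7 | $30.78 | $0.52 | $20.93 | $10.37
8 | $10.37 | $0.18 | $10.55 | $0.00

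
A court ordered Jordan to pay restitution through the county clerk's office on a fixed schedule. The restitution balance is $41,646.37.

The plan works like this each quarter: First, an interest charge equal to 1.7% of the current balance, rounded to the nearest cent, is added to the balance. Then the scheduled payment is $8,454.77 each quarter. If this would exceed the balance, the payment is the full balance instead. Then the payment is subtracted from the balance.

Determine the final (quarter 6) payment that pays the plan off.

$1,599.67

Quarter 1: $41,646.37 +$707.99 interest = $42,354.36; pay $8,454.77 → $33,899.59
Quarter 2: $33,899.59 +$576.29 interest = $34,475.88; pay $8,454.77 → $26,021.11
Quarter 3: $26,021.11 +$442.36 interest = $26,463.47; pay $8,454.77 → $18,008.70
Quarter 4: $18,008.70 +$306.15 interest = $18,314.85; pay $8,454.77 → $9,860.08
Quarter 5: $9,860.08 +$167.62 interest = $10,027.70; pay $8,454.77 → $1,572.93
Quarter 6: $1,572.93 +$26.74 interest = $1,599.67; pay $1,599.67 → $0.00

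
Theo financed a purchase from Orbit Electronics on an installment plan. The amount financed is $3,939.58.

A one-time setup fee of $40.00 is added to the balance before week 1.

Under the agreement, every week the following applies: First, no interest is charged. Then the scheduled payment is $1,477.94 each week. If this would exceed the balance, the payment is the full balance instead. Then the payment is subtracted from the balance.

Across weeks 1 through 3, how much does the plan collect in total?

$3,979.58

Week 1: $3,979.58 − $1,477.94 → $2,501.64
Week 2: $2,501.64 − $1,477.94 → $1,023.70
Week 3: $1,023.70 − $1,023.70 → $0.00
Total paid: $3,979.58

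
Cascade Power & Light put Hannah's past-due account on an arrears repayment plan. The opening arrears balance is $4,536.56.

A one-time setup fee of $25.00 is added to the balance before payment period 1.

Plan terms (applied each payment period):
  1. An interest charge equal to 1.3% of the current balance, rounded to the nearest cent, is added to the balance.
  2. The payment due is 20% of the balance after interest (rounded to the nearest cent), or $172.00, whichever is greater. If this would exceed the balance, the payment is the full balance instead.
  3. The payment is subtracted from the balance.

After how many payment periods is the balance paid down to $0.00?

# | Opening | Interest | Payment | End bal
1 | $4,561.56 | $59.30 | $924.17 | $3,696.69
2 | $3,696.69 | $48.06 | $748.95 | $2,995.80
3 | $2,995.80 | $38.95 | $606.95 | $2,427.80
4 | $2,427.80 | $31.56 | $491.87 | $1,967.49
5 | $1,967.49 | $25.58 | $398.61 | $1,594.46
6 | $1,594.46 | $20.73 | $323.04 | $1,292.15
7 | $1,292.15 | $16.80 | $261.79 | $1,047.16
8 | $1,047.16 | $13.61 | $212.15 | $848.62
9 | $848.62 | $11.03 | $172.00 | $687.65
10 | $687.65 | $8.94 | $172.00 | $524.59
11 | $524.59 | $6.82 | $172.00 | $359.41
12 | $359.41 | $4.67 | $172.00 | $192.08
13 | $192.08 | $2.50 | $172.00 | $22.58
14 | $22.58 | $0.29 | $22.87 | $0.00
Balance reaches $0.00 in payment period 14.

14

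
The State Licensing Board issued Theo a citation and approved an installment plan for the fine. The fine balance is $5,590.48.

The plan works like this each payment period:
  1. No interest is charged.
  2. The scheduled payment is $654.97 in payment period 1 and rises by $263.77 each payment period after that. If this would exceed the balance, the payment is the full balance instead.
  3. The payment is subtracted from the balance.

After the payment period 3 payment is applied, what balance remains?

$2,834.26

# | Opening | Payment | End bal
1 | $5,590.48 | $654.97 | $4,935.51
2 | $4,935.51 | $918.74 | $4,016.77
3 | $4,016.77 | $1,182.51 | $2,834.26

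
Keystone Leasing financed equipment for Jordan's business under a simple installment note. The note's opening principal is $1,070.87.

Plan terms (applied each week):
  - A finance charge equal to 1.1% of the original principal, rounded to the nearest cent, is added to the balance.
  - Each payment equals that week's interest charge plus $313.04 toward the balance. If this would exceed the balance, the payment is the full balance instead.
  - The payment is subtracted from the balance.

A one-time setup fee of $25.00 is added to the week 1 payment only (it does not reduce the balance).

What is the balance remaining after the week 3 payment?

Week 1: opening $1,070.87; interest $11.78 → $1,082.65; payment $324.82 (+ $25.00 fee); balance $757.83
Week 2: opening $757.83; interest $11.78 → $769.61; payment $324.82; balance $444.79
Week 3: opening $444.79; interest $11.78 → $456.57; payment $324.82; balance $131.75

$131.75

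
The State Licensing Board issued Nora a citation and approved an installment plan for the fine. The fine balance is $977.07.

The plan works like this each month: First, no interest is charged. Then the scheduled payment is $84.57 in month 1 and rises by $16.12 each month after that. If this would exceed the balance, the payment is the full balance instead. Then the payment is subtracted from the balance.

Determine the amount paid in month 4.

Month 1: $977.07 − $84.57 → $892.50
Month 2: $892.50 − $100.69 → $791.81
Month 3: $791.81 − $116.81 → $675.00
Month 4: $675.00 − $132.93 → $542.07

$132.93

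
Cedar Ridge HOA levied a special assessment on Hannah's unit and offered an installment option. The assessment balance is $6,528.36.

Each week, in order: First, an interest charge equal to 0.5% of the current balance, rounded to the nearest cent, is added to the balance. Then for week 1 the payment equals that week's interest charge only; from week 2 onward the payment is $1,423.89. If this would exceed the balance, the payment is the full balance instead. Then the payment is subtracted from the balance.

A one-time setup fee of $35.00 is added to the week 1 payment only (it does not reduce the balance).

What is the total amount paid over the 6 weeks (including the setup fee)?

Week 1: opening $6,528.36; interest $32.64 → $6,561.00; payment $32.64 (+ $35.00 fee); balance $6,528.36
Week 2: opening $6,528.36; interest $32.64 → $6,561.00; payment $1,423.89; balance $5,137.11
Week 3: opening $5,137.11; interest $25.69 → $5,162.80; payment $1,423.89; balance $3,738.91
Week 4: opening $3,738.91; interest $18.69 → $3,757.60; payment $1,423.89; balance $2,333.71
Week 5: opening $2,333.71; interest $11.67 → $2,345.38; payment $1,423.89; balance $921.49
Week 6: opening $921.49; interest $4.61 → $926.10; payment $926.10; balance $0.00
Total paid: $6,689.30

$6,689.30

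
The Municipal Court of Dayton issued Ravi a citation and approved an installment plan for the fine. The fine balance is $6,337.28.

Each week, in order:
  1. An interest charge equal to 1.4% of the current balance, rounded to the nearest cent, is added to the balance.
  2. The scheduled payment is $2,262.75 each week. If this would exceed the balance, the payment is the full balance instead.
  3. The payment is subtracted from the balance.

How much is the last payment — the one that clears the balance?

Week 1: $6,337.28 +$88.72 interest = $6,426.00; pay $2,262.75 → $4,163.25
Week 2: $4,163.25 +$58.29 interest = $4,221.54; pay $2,262.75 → $1,958.79
Week 3: $1,958.79 +$27.42 interest = $1,986.21; pay $1,986.21 → $0.00

$1,986.21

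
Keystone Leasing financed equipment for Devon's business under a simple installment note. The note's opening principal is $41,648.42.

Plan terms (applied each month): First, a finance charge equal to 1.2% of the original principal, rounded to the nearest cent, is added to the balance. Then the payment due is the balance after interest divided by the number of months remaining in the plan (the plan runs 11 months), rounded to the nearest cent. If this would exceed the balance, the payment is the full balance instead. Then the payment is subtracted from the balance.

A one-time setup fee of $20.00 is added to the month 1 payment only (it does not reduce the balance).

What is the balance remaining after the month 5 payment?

$24,426.21

Month 1: opening $41,648.42; interest $499.78 → $42,148.20; payment $3,831.65 (+ $20.00 fee); balance $38,316.55
Month 2: opening $38,316.55; interest $499.78 → $38,816.33; payment $3,881.63; balance $34,934.70
Month 3: opening $34,934.70; interest $499.78 → $35,434.48; payment $3,937.16; balance $31,497.32
Month 4: opening $31,497.32; interest $499.78 → $31,997.10; payment $3,999.64; balance $27,997.46
Month 5: opening $27,997.46; interest $499.78 → $28,497.24; payment $4,071.03; balance $24,426.21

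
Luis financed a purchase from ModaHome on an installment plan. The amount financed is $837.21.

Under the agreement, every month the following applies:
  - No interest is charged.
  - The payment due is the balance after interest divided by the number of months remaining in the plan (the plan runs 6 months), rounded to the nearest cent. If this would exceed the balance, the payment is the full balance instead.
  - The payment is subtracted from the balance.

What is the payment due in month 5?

Month 1: $837.21 − $139.54 → $697.67
Month 2: $697.67 − $139.53 → $558.14
Month 3: $558.14 − $139.54 → $418.60
Month 4: $418.60 − $139.53 → $279.07
Month 5: $279.07 − $139.54 → $139.53

$139.54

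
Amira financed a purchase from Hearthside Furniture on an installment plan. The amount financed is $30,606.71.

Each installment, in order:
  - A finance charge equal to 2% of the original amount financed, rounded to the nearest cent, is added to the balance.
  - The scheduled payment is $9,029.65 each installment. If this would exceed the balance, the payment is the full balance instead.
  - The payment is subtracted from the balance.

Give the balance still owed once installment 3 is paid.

Installment 1: opening $30,606.71; interest $612.13 → $31,218.84; payment $9,029.65; balance $22,189.19
Installment 2: opening $22,189.19; interest $612.13 → $22,801.32; payment $9,029.65; balance $13,771.67
Installment 3: opening $13,771.67; interest $612.13 → $14,383.80; payment $9,029.65; balance $5,354.15

$5,354.15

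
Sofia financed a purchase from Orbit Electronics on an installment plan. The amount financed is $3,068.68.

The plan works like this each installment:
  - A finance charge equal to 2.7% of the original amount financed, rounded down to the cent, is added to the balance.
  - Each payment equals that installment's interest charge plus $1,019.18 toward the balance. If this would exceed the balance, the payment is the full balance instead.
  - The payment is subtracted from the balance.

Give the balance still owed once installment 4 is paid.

$0.00

Installment 1: $3,068.68 +$82.85 interest = $3,151.53; pay $1,102.03 → $2,049.50
Installment 2: $2,049.50 +$82.85 interest = $2,132.35; pay $1,102.03 → $1,030.32
Installment 3: $1,030.32 +$82.85 interest = $1,113.17; pay $1,102.03 → $11.14
Installment 4: $11.14 +$82.85 interest = $93.99; pay $93.99 → $0.00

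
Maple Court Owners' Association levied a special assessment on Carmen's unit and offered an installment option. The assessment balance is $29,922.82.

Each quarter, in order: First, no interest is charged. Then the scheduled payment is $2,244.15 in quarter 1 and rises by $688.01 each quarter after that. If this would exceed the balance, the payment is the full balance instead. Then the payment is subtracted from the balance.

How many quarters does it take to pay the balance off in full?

7

# | Opening | Payment | End bal
1 | $29,922.82 | $2,244.15 | $27,678.67
2 | $27,678.67 | $2,932.16 | $24,746.51
3 | $24,746.51 | $3,620.17 | $21,126.34
4 | $21,126.34 | $4,308.18 | $16,818.16
5 | $16,818.16 | $4,996.19 | $11,821.97
6 | $11,821.97 | $5,684.20 | $6,137.77
7 | $6,137.77 | $6,137.77 | $0.00
Balance reaches $0.00 in quarter 7.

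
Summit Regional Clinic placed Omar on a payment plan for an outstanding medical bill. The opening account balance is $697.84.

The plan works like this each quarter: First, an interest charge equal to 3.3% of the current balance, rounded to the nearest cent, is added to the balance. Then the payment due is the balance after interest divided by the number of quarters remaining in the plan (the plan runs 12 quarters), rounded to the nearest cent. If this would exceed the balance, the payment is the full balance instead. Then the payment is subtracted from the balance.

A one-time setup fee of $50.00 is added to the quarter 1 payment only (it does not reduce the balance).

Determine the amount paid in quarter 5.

Quarter 1: opening $697.84; interest $23.03 → $720.87; payment $60.07 (+ $50.00 fee); balance $660.80
Quarter 2: opening $660.80; interest $21.81 → $682.61; payment $62.06; balance $620.55
Quarter 3: opening $620.55; interest $20.48 → $641.03; payment $64.10; balance $576.93
Quarter 4: opening $576.93; interest $19.04 → $595.97; payment $66.22; balance $529.75
Quarter 5: opening $529.75; interest $17.48 → $547.23; payment $68.40; balance $478.83

$68.40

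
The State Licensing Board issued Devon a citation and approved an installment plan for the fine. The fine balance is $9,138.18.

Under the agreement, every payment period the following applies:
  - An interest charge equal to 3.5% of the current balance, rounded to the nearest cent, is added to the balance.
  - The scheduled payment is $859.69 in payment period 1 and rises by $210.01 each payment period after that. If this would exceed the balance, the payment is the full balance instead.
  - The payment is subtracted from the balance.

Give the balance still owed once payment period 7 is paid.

$261.77

Payment period 1: opening $9,138.18; interest $319.84 → $9,458.02; payment $859.69; balance $8,598.33
Payment period 2: opening $8,598.33; interest $300.94 → $8,899.27; payment $1,069.70; balance $7,829.57
Payment period 3: opening $7,829.57; interest $274.03 → $8,103.60; payment $1,279.71; balance $6,823.89
Payment period 4: opening $6,823.89; interest $238.84 → $7,062.73; payment $1,489.72; balance $5,573.01
Payment period 5: opening $5,573.01; interest $195.06 → $5,768.07; payment $1,699.73; balance $4,068.34
Payment period 6: opening $4,068.34; interest $142.39 → $4,210.73; payment $1,909.74; balance $2,300.99
Payment period 7: opening $2,300.99; interest $80.53 → $2,381.52; payment $2,119.75; balance $261.77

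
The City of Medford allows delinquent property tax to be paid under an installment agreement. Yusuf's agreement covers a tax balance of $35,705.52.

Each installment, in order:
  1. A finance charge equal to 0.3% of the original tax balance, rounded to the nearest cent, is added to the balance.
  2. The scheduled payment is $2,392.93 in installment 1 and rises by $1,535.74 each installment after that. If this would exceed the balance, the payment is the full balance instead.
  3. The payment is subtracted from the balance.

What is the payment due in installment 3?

Installment 1: opening $35,705.52; interest $107.12 → $35,812.64; payment $2,392.93; balance $33,419.71
Installment 2: opening $33,419.71; interest $107.12 → $33,526.83; payment $3,928.67; balance $29,598.16
Installment 3: opening $29,598.16; interest $107.12 → $29,705.28; payment $5,464.41; balance $24,240.87

$5,464.41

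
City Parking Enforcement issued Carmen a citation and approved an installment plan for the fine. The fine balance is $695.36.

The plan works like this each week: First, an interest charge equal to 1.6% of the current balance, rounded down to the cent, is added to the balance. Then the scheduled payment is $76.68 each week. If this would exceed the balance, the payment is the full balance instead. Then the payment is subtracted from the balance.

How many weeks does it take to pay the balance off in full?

Week 1: opening $695.36; interest $11.12 → $706.48; payment $76.68; balance $629.80
Week 2: opening $629.80; interest $10.07 → $639.87; payment $76.68; balance $563.19
Week 3: opening $563.19; interest $9.01 → $572.20; payment $76.68; balance $495.52
Week 4: opening $495.52; interest $7.92 → $503.44; payment $76.68; balance $426.76
Week 5: opening $426.76; interest $6.82 → $433.58; payment $76.68; balance $356.90
Week 6: opening $356.90; interest $5.71 → $362.61; payment $76.68; balance $285.93
Week 7: opening $285.93; interest $4.57 → $290.50; payment $76.68; balance $213.82
Week 8: opening $213.82; interest $3.42 → $217.24; payment $76.68; balance $140.56
Week 9: opening $140.56; interest $2.24 → $142.80; payment $76.68; balance $66.12
Week 10: opening $66.12; interest $1.05 → $67.17; payment $67.17; balance $0.00
Balance reaches $0.00 in week 10.

10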